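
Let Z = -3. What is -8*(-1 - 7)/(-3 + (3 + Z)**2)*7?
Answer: -448/3 ≈ -149.33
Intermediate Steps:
-8*(-1 - 7)/(-3 + (3 + Z)**2)*7 = -8*(-1 - 7)/(-3 + (3 - 3)**2)*7 = -(-64)/(-3 + 0**2)*7 = -(-64)/(-3 + 0)*7 = -(-64)/(-3)*7 = -(-64)*(-1)/3*7 = -8*8/3*7 = -64/3*7 = -448/3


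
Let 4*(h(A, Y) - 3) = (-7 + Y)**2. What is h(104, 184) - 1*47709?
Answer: -159495/4 ≈ -39874.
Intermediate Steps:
h(A, Y) = 3 + (-7 + Y)**2/4
h(104, 184) - 1*47709 = (3 + (-7 + 184)**2/4) - 1*47709 = (3 + (1/4)*177**2) - 47709 = (3 + (1/4)*31329) - 47709 = (3 + 31329/4) - 47709 = 31341/4 - 47709 = -159495/4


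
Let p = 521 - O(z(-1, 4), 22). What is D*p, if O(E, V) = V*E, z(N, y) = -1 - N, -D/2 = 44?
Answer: -45848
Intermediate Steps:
D = -88 (D = -2*44 = -88)
O(E, V) = E*V
p = 521 (p = 521 - (-1 - 1*(-1))*22 = 521 - (-1 + 1)*22 = 521 - 0*22 = 521 - 1*0 = 521 + 0 = 521)
D*p = -88*521 = -45848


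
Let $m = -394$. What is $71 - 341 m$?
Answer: $134425$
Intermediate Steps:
$71 - 341 m = 71 - -134354 = 71 + 134354 = 134425$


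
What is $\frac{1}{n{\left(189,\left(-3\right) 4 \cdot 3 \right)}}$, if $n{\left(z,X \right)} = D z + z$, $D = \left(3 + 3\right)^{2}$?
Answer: $\frac{1}{6993} \approx 0.000143$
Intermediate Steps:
$D = 36$ ($D = 6^{2} = 36$)
$n{\left(z,X \right)} = 37 z$ ($n{\left(z,X \right)} = 36 z + z = 37 z$)
$\frac{1}{n{\left(189,\left(-3\right) 4 \cdot 3 \right)}} = \frac{1}{37 \cdot 189} = \frac{1}{6993}$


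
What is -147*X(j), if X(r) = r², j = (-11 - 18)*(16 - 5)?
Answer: -14958867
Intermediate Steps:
j = -319 (j = -29*11 = -319)
-147*X(j) = -147*(-319)² = -147*101761 = -14958867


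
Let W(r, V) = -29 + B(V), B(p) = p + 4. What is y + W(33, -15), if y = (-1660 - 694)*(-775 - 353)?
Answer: 2655272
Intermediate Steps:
B(p) = 4 + p
W(r, V) = -25 + V (W(r, V) = -29 + (4 + V) = -25 + V)
y = 2655312 (y = -2354*(-1128) = 2655312)
y + W(33, -15) = 2655312 + (-25 - 15) = 2655312 - 40 = 2655272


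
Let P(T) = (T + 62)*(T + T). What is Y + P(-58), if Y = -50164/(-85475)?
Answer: -39610236/85475 ≈ -463.41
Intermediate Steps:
Y = 50164/85475 (Y = -50164*(-1/85475) = 50164/85475 ≈ 0.58689)
P(T) = 2*T*(62 + T) (P(T) = (62 + T)*(2*T) = 2*T*(62 + T))
Y + P(-58) = 50164/85475 + 2*(-58)*(62 - 58) = 50164/85475 + 2*(-58)*4 = 50164/85475 - 464 = -39610236/85475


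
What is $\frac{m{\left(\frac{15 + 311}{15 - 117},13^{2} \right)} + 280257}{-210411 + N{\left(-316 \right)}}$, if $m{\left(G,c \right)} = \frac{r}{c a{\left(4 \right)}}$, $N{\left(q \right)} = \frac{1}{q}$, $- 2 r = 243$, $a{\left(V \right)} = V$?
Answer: $- \frac{29933670459}{22473578426} \approx -1.3319$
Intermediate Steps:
$r = - \frac{243}{2}$ ($r = \left(- \frac{1}{2}\right) 243 = - \frac{243}{2} \approx -121.5$)
$m{\left(G,c \right)} = - \frac{243}{8 c}$ ($m{\left(G,c \right)} = - \frac{243}{2 c 4} = - \frac{243}{2 \cdot 4 c} = - \frac{243 \frac{1}{4 c}}{2} = - \frac{243}{8 c}$)
$\frac{m{\left(\frac{15 + 311}{15 - 117},13^{2} \right)} + 280257}{-210411 + N{\left(-316 \right)}} = \frac{- \frac{243}{8 \cdot 13^{2}} + 280257}{-210411 + \frac{1}{-316}} = \frac{- \frac{243}{8 \cdot 169} + 280257}{-210411 - \frac{1}{316}} = \frac{\left(- \frac{243}{8}\right) \frac{1}{169} + 280257}{- \frac{66489877}{316}} = \left(- \frac{243}{1352} + 280257\right) \left(- \frac{316}{66489877}\right) = \frac{378907221}{1352} \left(- \frac{316}{66489877}\right) = - \frac{29933670459}{22473578426}$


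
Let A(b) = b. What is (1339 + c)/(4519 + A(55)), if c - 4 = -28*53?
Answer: -141/4574 ≈ -0.030826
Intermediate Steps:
c = -1480 (c = 4 - 28*53 = 4 - 1484 = -1480)
(1339 + c)/(4519 + A(55)) = (1339 - 1480)/(4519 + 55) = -141/4574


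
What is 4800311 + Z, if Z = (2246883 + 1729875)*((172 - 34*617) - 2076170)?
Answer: -8339161283497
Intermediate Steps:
Z = -8339166083808 (Z = 3976758*((172 - 20978) - 2076170) = 3976758*(-20806 - 2076170) = 3976758*(-2096976) = -8339166083808)
4800311 + Z = 4800311 - 8339166083808 = -8339161283497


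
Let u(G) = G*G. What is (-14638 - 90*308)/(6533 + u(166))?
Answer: -42358/34089 ≈ -1.2426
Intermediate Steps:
u(G) = G²
(-14638 - 90*308)/(6533 + u(166)) = (-14638 - 90*308)/(6533 + 166²) = (-14638 - 27720)/(6533 + 27556) = -42358/34089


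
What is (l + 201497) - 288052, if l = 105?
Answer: -86450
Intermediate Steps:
(l + 201497) - 288052 = (105 + 201497) - 288052 = 201602 - 288052 = -86450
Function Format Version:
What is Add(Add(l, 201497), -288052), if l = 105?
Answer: -86450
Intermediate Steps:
Add(Add(l, 201497), -288052) = Add(Add(105, 201497), -288052) = Add(201602, -288052) = -86450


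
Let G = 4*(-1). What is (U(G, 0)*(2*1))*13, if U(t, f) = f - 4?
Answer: -104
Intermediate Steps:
G = -4
U(t, f) = -4 + f
(U(G, 0)*(2*1))*13 = ((-4 + 0)*(2*1))*13 = -4*2*13 = -8*13 = -104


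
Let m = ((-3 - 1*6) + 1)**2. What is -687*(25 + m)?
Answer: -61143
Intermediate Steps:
m = 64 (m = ((-3 - 6) + 1)**2 = (-9 + 1)**2 = (-8)**2 = 64)
-687*(25 + m) = -687*(25 + 64) = -687*89 = -61143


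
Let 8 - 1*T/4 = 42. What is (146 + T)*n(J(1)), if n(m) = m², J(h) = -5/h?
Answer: 250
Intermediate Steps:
T = -136 (T = 32 - 4*42 = 32 - 168 = -136)
(146 + T)*n(J(1)) = (146 - 136)*(-5/1)² = 10*(-5*1)² = 10*(-5)² = 10*25 = 250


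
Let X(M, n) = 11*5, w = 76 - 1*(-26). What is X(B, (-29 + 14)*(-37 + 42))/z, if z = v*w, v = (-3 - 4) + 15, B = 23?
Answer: 55/816 ≈ 0.067402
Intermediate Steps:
v = 8 (v = -7 + 15 = 8)
w = 102 (w = 76 + 26 = 102)
X(M, n) = 55
z = 816 (z = 8*102 = 816)
X(B, (-29 + 14)*(-37 + 42))/z = 55/816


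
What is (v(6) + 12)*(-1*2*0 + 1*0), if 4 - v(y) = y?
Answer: 0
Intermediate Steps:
v(y) = 4 - y
(v(6) + 12)*(-1*2*0 + 1*0) = ((4 - 1*6) + 12)*(-1*2*0 + 1*0) = ((4 - 6) + 12)*(-2*0 + 0) = (-2 + 12)*(0 + 0) = 10*0 = 0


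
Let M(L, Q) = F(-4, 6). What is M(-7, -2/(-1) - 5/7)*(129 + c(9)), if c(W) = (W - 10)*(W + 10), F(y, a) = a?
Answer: 660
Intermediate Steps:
c(W) = (-10 + W)*(10 + W)
M(L, Q) = 6
M(-7, -2/(-1) - 5/7)*(129 + c(9)) = 6*(129 + (-100 + 9²)) = 6*(129 + (-100 + 81)) = 6*(129 - 19) = 6*110 = 660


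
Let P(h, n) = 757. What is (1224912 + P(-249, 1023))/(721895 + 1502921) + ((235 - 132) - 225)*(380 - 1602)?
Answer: 331685694213/2224816 ≈ 1.4908e+5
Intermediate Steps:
(1224912 + P(-249, 1023))/(721895 + 1502921) + ((235 - 132) - 225)*(380 - 1602) = (1224912 + 757)/(721895 + 1502921) + ((235 - 132) - 225)*(380 - 1602) = 1225669/2224816 + (103 - 225)*(-1222) = 1225669*(1/2224816) - 122*(-1222) = 1225669/2224816 + 149084 = 331685694213/2224816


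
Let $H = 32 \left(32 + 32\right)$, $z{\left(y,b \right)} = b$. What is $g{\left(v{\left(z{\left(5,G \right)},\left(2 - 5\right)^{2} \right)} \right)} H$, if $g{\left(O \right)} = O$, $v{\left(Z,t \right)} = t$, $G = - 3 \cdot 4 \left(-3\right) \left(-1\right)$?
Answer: $18432$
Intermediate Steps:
$G = -36$ ($G = \left(-3\right) \left(-12\right) \left(-1\right) = 36 \left(-1\right) = -36$)
$H = 2048$ ($H = 32 \cdot 64 = 2048$)
$g{\left(v{\left(z{\left(5,G \right)},\left(2 - 5\right)^{2} \right)} \right)} H = \left(2 - 5\right)^{2} \cdot 2048 = \left(-3\right)^{2} \cdot 2048 = 9 \cdot 2048 = 18432$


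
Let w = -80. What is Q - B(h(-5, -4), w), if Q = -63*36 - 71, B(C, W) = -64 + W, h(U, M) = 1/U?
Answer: -2195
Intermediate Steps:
Q = -2339 (Q = -2268 - 71 = -2339)
Q - B(h(-5, -4), w) = -2339 - (-64 - 80) = -2339 - 1*(-144) = -2339 + 144 = -2195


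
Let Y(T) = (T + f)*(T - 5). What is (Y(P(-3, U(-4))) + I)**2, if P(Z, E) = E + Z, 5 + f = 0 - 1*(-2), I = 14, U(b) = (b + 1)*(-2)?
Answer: 196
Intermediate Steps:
U(b) = -2 - 2*b (U(b) = (1 + b)*(-2) = -2 - 2*b)
f = -3 (f = -5 + (0 - 1*(-2)) = -5 + (0 + 2) = -5 + 2 = -3)
Y(T) = (-5 + T)*(-3 + T) (Y(T) = (T - 3)*(T - 5) = (-3 + T)*(-5 + T) = (-5 + T)*(-3 + T))
(Y(P(-3, U(-4))) + I)**2 = ((15 + ((-2 - 2*(-4)) - 3)**2 - 8*((-2 - 2*(-4)) - 3)) + 14)**2 = ((15 + ((-2 + 8) - 3)**2 - 8*((-2 + 8) - 3)) + 14)**2 = ((15 + (6 - 3)**2 - 8*(6 - 3)) + 14)**2 = ((15 + 3**2 - 8*3) + 14)**2 = ((15 + 9 - 24) + 14)**2 = (0 + 14)**2 = 14**2 = 196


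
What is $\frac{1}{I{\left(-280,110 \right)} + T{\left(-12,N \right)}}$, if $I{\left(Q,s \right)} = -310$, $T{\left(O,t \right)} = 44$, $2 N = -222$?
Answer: $- \frac{1}{266} \approx -0.0037594$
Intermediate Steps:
$N = -111$ ($N = \frac{1}{2} \left(-222\right) = -111$)
$\frac{1}{I{\left(-280,110 \right)} + T{\left(-12,N \right)}} = \frac{1}{-310 + 44} = \frac{1}{-266} = - \frac{1}{266}$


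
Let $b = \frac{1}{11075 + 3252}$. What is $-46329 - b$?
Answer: $- \frac{663755584}{14327} \approx -46329.0$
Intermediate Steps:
$b = \frac{1}{14327} \approx 6.9798 \cdot 10^{-5}$
$-46329 - b = -46329 - \frac{1}{14327} = - \frac{663755584}{14327}$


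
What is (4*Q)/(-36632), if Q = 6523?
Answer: -6523/9158 ≈ -0.71227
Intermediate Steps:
(4*Q)/(-36632) = (4*6523)/(-36632) = 26092*(-1/36632) = -6523/9158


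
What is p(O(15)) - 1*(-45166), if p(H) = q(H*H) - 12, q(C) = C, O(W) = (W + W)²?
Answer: 855154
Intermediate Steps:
O(W) = 4*W² (O(W) = (2*W)² = 4*W²)
p(H) = -12 + H² (p(H) = H*H - 12 = H² - 12 = -12 + H²)
p(O(15)) - 1*(-45166) = (-12 + (4*15²)²) - 1*(-45166) = (-12 + (4*225)²) + 45166 = (-12 + 900²) + 45166 = (-12 + 810000) + 45166 = 809988 + 45166 = 855154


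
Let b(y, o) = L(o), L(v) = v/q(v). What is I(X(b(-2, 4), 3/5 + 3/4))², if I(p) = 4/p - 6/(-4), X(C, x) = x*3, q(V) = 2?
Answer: 162409/26244 ≈ 6.1884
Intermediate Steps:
L(v) = v/2
b(y, o) = o/2
X(C, x) = 3*x
I(p) = 3/2 + 4/p (I(p) = 4/p - 6*(-¼) = 4/p + 3/2 = 3/2 + 4/p)
I(X(b(-2, 4), 3/5 + 3/4))² = (3/2 + 4/((3*(3/5 + 3/4))))² = (3/2 + 4/((3*(3*(⅕) + 3*(¼)))))² = (3/2 + 4/((3*(⅗ + ¾))))² = (3/2 + 4/((3*(27/20))))² = (3/2 + 4/(81/20))² = (3/2 + 4*(20/81))² = (3/2 + 80/81)² = (403/162)² = 162409/26244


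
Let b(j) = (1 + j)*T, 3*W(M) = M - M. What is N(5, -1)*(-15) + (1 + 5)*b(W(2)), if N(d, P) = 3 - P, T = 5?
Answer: -30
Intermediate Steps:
W(M) = 0 (W(M) = (M - M)/3 = (⅓)*0 = 0)
b(j) = 5 + 5*j (b(j) = (1 + j)*5 = 5 + 5*j)
N(5, -1)*(-15) + (1 + 5)*b(W(2)) = (3 - 1*(-1))*(-15) + (1 + 5)*(5 + 5*0) = (3 + 1)*(-15) + 6*(5 + 0) = 4*(-15) + 6*5 = -60 + 30 = -30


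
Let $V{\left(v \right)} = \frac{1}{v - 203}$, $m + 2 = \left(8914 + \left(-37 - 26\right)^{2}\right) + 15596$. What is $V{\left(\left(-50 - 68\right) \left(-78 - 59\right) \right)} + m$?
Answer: $\frac{454578352}{15963} \approx 28477.0$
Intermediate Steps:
$m = 28477$ ($m = -2 + \left(\left(8914 + \left(-37 - 26\right)^{2}\right) + 15596\right) = -2 + \left(\left(8914 + \left(-63\right)^{2}\right) + 15596\right) = -2 + \left(\left(8914 + 3969\right) + 15596\right) = -2 + \left(12883 + 15596\right) = -2 + 28479 = 28477$)
$V{\left(v \right)} = \frac{1}{-203 + v}$
$V{\left(\left(-50 - 68\right) \left(-78 - 59\right) \right)} + m = \frac{1}{-203 + \left(-50 - 68\right) \left(-78 - 59\right)} + 28477 = \frac{1}{-203 - -16166} + 28477 = \frac{1}{-203 + 16166} + 28477 = \frac{1}{15963} + 28477 = \frac{454578352}{15963}$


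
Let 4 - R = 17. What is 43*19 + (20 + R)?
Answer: 824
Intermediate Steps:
R = -13 (R = 4 - 1*17 = 4 - 17 = -13)
43*19 + (20 + R) = 43*19 + (20 - 13) = 817 + 7 = 824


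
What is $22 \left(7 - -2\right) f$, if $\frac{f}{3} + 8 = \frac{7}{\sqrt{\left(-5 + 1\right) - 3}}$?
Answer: $-4752 - 594 i \sqrt{7} \approx -4752.0 - 1571.6 i$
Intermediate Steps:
$f = -24 - 3 i \sqrt{7}$ ($f = -24 + 3 \frac{7}{\sqrt{\left(-5 + 1\right) - 3}} = -24 + 3 \frac{7}{\sqrt{-4 - 3}} = -24 + 3 \frac{7}{\sqrt{-7}} = -24 + 3 \frac{7}{i \sqrt{7}} = -24 + 3 \cdot 7 \left(- \frac{i \sqrt{7}}{7}\right) = -24 + 3 \left(- i \sqrt{7}\right) = -24 - 3 i \sqrt{7} \approx -24.0 - 7.9373 i$)
$22 \left(7 - -2\right) f = 22 \left(7 - -2\right) \left(-24 - 3 i \sqrt{7}\right) = 22 \left(7 + 2\right) \left(-24 - 3 i \sqrt{7}\right) = 22 \cdot 9 \left(-24 - 3 i \sqrt{7}\right) = 198 \left(-24 - 3 i \sqrt{7}\right) = -4752 - 594 i \sqrt{7}$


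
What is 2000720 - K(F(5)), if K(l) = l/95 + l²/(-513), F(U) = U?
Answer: 1026369358/513 ≈ 2.0007e+6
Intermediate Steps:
K(l) = -l²/513 + l/95 (K(l) = l*(1/95) + l²*(-1/513) = l/95 - l²/513 = -l²/513 + l/95)
2000720 - K(F(5)) = 2000720 - 5*(27 - 5*5)/2565 = 2000720 - 5*(27 - 25)/2565 = 2000720 - 5*2/2565 = 2000720 - 1*2/513 = 2000720 - 2/513 = 1026369358/513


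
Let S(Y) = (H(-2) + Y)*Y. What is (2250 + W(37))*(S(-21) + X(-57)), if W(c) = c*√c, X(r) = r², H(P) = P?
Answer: 8397000 + 138084*√37 ≈ 9.2369e+6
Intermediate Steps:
S(Y) = Y*(-2 + Y) (S(Y) = (-2 + Y)*Y = Y*(-2 + Y))
W(c) = c^(3/2)
(2250 + W(37))*(S(-21) + X(-57)) = (2250 + 37^(3/2))*(-21*(-2 - 21) + (-57)²) = (2250 + 37*√37)*(-21*(-23) + 3249) = (2250 + 37*√37)*(483 + 3249) = (2250 + 37*√37)*3732 = 8397000 + 138084*√37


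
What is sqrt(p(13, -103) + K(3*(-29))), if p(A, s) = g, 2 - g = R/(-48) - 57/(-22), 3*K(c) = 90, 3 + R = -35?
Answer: sqrt(498630)/132 ≈ 5.3495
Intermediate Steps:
R = -38 (R = -3 - 35 = -38)
K(c) = 30 (K(c) = (1/3)*90 = 30)
g = -365/264 (g = 2 - (-38/(-48) - 57/(-22)) = 2 - (-38*(-1/48) - 57*(-1/22)) = 2 - (19/24 + 57/22) = 2 - 1*893/264 = 2 - 893/264 = -365/264 ≈ -1.3826)
p(A, s) = -365/264
sqrt(p(13, -103) + K(3*(-29))) = sqrt(-365/264 + 30) = sqrt(7555/264) = sqrt(498630)/132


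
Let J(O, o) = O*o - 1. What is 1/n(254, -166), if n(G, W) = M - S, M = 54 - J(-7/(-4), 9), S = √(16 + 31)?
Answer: 628/23897 + 16*√47/23897 ≈ 0.030870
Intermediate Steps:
S = √47 ≈ 6.8557
J(O, o) = -1 + O*o
M = 157/4 (M = 54 - (-1 - 7/(-4)*9) = 54 - (-1 - 7*(-¼)*9) = 54 - (-1 + (7/4)*9) = 54 - (-1 + 63/4) = 54 - 1*59/4 = 54 - 59/4 = 157/4 ≈ 39.250)
n(G, W) = 157/4 - √47
1/n(254, -166) = 1/(157/4 - √47)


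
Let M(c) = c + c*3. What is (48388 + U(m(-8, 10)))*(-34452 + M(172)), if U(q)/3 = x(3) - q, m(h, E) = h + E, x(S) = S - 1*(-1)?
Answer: -1633975016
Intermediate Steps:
x(S) = 1 + S (x(S) = S + 1 = 1 + S)
m(h, E) = E + h
U(q) = 12 - 3*q (U(q) = 3*((1 + 3) - q) = 3*(4 - q) = 12 - 3*q)
M(c) = 4*c (M(c) = c + 3*c = 4*c)
(48388 + U(m(-8, 10)))*(-34452 + M(172)) = (48388 + (12 - 3*(10 - 8)))*(-34452 + 4*172) = (48388 + (12 - 3*2))*(-34452 + 688) = (48388 + (12 - 6))*(-33764) = (48388 + 6)*(-33764) = 48394*(-33764) = -1633975016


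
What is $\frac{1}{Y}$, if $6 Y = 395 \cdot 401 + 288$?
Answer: $\frac{6}{158683} \approx 3.7811 \cdot 10^{-5}$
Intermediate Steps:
$Y = \frac{158683}{6}$ ($Y = \frac{395 \cdot 401 + 288}{6} = \frac{158395 + 288}{6} = \frac{1}{6} \cdot 158683 = \frac{158683}{6} \approx 26447.0$)
$\frac{1}{Y} = \frac{1}{\frac{158683}{6}} = \frac{6}{158683}$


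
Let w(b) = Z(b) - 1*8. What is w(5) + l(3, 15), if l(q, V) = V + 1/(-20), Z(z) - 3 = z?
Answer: 299/20 ≈ 14.950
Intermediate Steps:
Z(z) = 3 + z
l(q, V) = -1/20 + V (l(q, V) = V - 1/20 = -1/20 + V)
w(b) = -5 + b (w(b) = (3 + b) - 1*8 = (3 + b) - 8 = -5 + b)
w(5) + l(3, 15) = (-5 + 5) + (-1/20 + 15) = 0 + 299/20 = 299/20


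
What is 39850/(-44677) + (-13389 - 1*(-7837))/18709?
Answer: -993600354/835861993 ≈ -1.1887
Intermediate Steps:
39850/(-44677) + (-13389 - 1*(-7837))/18709 = 39850*(-1/44677) + (-13389 + 7837)*(1/18709) = -39850/44677 - 5552*1/18709 = -39850/44677 - 5552/18709 = -993600354/835861993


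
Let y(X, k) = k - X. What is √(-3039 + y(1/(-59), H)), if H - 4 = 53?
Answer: I*√10380283/59 ≈ 54.608*I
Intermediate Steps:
H = 57 (H = 4 + 53 = 57)
√(-3039 + y(1/(-59), H)) = √(-3039 + (57 - 1/(-59))) = √(-3039 + (57 - 1*(-1/59))) = √(-3039 + (57 + 1/59)) = √(-3039 + 3364/59) = √(-175937/59) = I*√10380283/59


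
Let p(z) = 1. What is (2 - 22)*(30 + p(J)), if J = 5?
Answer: -620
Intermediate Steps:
(2 - 22)*(30 + p(J)) = (2 - 22)*(30 + 1) = -20*31 = -620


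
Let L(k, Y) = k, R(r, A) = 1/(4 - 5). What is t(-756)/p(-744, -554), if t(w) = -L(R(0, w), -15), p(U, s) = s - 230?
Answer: -1/784 ≈ -0.0012755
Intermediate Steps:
R(r, A) = -1 (R(r, A) = 1/(-1) = -1)
p(U, s) = -230 + s
t(w) = 1 (t(w) = -1*(-1) = 1)
t(-756)/p(-744, -554) = 1/(-230 - 554) = 1/(-784) = 1*(-1/784) = -1/784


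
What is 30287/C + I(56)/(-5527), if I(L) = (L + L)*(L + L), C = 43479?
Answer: -378004327/240308433 ≈ -1.5730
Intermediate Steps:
I(L) = 4*L² (I(L) = (2*L)*(2*L) = 4*L²)
30287/C + I(56)/(-5527) = 30287/43479 + (4*56²)/(-5527) = 30287*(1/43479) + (4*3136)*(-1/5527) = 30287/43479 + 12544*(-1/5527) = 30287/43479 - 12544/5527 = -378004327/240308433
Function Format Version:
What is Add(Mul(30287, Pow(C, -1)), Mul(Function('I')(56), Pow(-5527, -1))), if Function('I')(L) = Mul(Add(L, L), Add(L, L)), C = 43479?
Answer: Rational(-378004327, 240308433) ≈ -1.5730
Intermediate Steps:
Function('I')(L) = Mul(4, Pow(L, 2)) (Function('I')(L) = Mul(Mul(2, L), Mul(2, L)) = Mul(4, Pow(L, 2)))
Add(Mul(30287, Pow(C, -1)), Mul(Function('I')(56), Pow(-5527, -1))) = Add(Mul(30287, Pow(43479, -1)), Mul(Mul(4, Pow(56, 2)), Pow(-5527, -1))) = Add(Mul(30287, Rational(1, 43479)), Mul(Mul(4, 3136), Rational(-1, 5527))) = Add(Rational(30287, 43479), Mul(12544, Rational(-1, 5527))) = Add(Rational(30287, 43479), Rational(-12544, 5527)) = Rational(-378004327, 240308433)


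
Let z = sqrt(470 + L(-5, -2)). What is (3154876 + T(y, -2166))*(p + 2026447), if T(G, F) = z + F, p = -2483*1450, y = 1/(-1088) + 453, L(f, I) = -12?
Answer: -4962059727130 - 1573903*sqrt(458) ≈ -4.9621e+12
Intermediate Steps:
y = 492863/1088 (y = -1/1088 + 453 = 492863/1088 ≈ 453.00)
z = sqrt(458) (z = sqrt(470 - 12) = sqrt(458) ≈ 21.401)
p = -3600350
T(G, F) = F + sqrt(458) (T(G, F) = sqrt(458) + F = F + sqrt(458))
(3154876 + T(y, -2166))*(p + 2026447) = (3154876 + (-2166 + sqrt(458)))*(-3600350 + 2026447) = (3152710 + sqrt(458))*(-1573903) = -4962059727130 - 1573903*sqrt(458)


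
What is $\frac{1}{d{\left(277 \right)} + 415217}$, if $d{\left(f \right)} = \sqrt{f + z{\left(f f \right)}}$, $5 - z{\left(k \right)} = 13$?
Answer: $\frac{415217}{172405156820} - \frac{\sqrt{269}}{172405156820} \approx 2.4083 \cdot 10^{-6}$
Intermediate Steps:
$z{\left(k \right)} = -8$ ($z{\left(k \right)} = 5 - 13 = -8$)
$d{\left(f \right)} = \sqrt{-8 + f}$ ($d{\left(f \right)} = \sqrt{f - 8} = \sqrt{-8 + f}$)
$\frac{1}{d{\left(277 \right)} + 415217} = \frac{1}{\sqrt{-8 + 277} + 415217} = \frac{1}{\sqrt{269} + 415217} = \frac{1}{415217 + \sqrt{269}}$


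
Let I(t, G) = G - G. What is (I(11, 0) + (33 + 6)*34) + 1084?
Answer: 2410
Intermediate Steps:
I(t, G) = 0
(I(11, 0) + (33 + 6)*34) + 1084 = (0 + (33 + 6)*34) + 1084 = (0 + 39*34) + 1084 = (0 + 1326) + 1084 = 1326 + 1084 = 2410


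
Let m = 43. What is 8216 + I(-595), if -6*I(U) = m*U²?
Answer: -15173779/6 ≈ -2.5290e+6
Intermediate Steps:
I(U) = -43*U²/6
8216 + I(-595) = 8216 - 43/6*(-595)² = 8216 - 43/6*354025 = 8216 - 15223075/6 = -15173779/6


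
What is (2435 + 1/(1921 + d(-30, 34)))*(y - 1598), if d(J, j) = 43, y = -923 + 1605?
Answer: -1095156089/491 ≈ -2.2305e+6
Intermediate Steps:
y = 682
(2435 + 1/(1921 + d(-30, 34)))*(y - 1598) = (2435 + 1/(1921 + 43))*(682 - 1598) = (2435 + 1/1964)*(-916) = (4782341/1964)*(-916) = -1095156089/491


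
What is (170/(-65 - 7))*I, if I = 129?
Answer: -3655/12 ≈ -304.58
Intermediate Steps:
(170/(-65 - 7))*I = (170/(-65 - 7))*129 = (170/(-72))*129 = (170*(-1/72))*129 = -85/36*129 = -3655/12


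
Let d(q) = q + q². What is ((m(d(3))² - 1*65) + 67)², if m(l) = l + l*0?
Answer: 21316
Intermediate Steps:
m(l) = l (m(l) = l + 0 = l)
((m(d(3))² - 1*65) + 67)² = (((3*(1 + 3))² - 1*65) + 67)² = (((3*4)² - 65) + 67)² = ((12² - 65) + 67)² = ((144 - 65) + 67)² = (79 + 67)² = 146² = 21316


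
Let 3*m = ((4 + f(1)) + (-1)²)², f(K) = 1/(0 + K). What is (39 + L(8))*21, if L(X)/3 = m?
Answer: 1575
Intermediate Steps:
f(K) = 1/K
m = 12 (m = ((4 + 1/1) + (-1)²)²/3 = ((4 + 1) + 1)²/3 = (5 + 1)²/3 = (⅓)*6² = (⅓)*36 = 12)
L(X) = 36 (L(X) = 3*12 = 36)
(39 + L(8))*21 = (39 + 36)*21 = 75*21 = 1575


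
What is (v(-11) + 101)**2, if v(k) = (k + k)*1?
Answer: 6241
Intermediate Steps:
v(k) = 2*k (v(k) = (2*k)*1 = 2*k)
(v(-11) + 101)**2 = (2*(-11) + 101)**2 = (-22 + 101)**2 = 79**2 = 6241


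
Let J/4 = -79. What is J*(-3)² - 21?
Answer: -2865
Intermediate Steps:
J = -316 (J = 4*(-79) = -316)
J*(-3)² - 21 = -316*(-3)² - 21 = -316*9 - 21 = -2844 - 21 = -2865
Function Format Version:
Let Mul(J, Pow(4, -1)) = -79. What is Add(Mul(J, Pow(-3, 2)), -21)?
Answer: -2865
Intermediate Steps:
J = -316 (J = Mul(4, -79) = -316)
Add(Mul(J, Pow(-3, 2)), -21) = Add(Mul(-316, Pow(-3, 2)), -21) = Add(Mul(-316, 9), -21) = Add(-2844, -21) = -2865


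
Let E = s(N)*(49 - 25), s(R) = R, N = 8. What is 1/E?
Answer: 1/192 ≈ 0.0052083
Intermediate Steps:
E = 192 (E = 8*(49 - 25) = 8*24 = 192)
1/E = 1/192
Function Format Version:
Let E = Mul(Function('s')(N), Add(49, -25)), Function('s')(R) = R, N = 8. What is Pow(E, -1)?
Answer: Rational(1, 192) ≈ 0.0052083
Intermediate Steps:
E = 192 (E = Mul(8, Add(49, -25)) = Mul(8, 24) = 192)
Pow(E, -1) = Pow(192, -1) = Rational(1, 192)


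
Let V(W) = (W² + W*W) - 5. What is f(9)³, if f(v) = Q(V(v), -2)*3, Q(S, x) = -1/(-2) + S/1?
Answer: 843908625/8 ≈ 1.0549e+8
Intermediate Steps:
V(W) = -5 + 2*W² (V(W) = (W² + W²) - 5 = 2*W² - 5 = -5 + 2*W²)
Q(S, x) = ½ + S (Q(S, x) = -1*(-½) + S*1 = ½ + S)
f(v) = -27/2 + 6*v² (f(v) = (½ + (-5 + 2*v²))*3 = (-9/2 + 2*v²)*3 = -27/2 + 6*v²)
f(9)³ = (-27/2 + 6*9²)³ = (-27/2 + 6*81)³ = (-27/2 + 486)³ = (945/2)³ = 843908625/8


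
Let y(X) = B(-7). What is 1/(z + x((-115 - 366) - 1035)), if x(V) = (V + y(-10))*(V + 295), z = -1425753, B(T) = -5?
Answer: 1/431388 ≈ 2.3181e-6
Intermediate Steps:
y(X) = -5
x(V) = (-5 + V)*(295 + V) (x(V) = (V - 5)*(V + 295) = (-5 + V)*(295 + V))
1/(z + x((-115 - 366) - 1035)) = 1/(-1425753 + (-1475 + ((-115 - 366) - 1035)² + 290*((-115 - 366) - 1035))) = 1/(-1425753 + (-1475 + (-481 - 1035)² + 290*(-481 - 1035))) = 1/(-1425753 + (-1475 + (-1516)² + 290*(-1516))) = 1/(-1425753 + (-1475 + 2298256 - 439640)) = 1/(-1425753 + 1857141) = 1/431388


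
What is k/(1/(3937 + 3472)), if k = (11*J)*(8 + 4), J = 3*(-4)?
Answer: -11735856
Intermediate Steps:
J = -12
k = -1584 (k = (11*(-12))*(8 + 4) = -132*12 = -1584)
k/(1/(3937 + 3472)) = -1584/(1/(3937 + 3472)) = -1584/(1/7409) = -1584/1/7409 = -1584*7409 = -11735856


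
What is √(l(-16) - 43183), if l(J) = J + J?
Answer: I*√43215 ≈ 207.88*I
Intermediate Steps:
l(J) = 2*J
√(l(-16) - 43183) = √(2*(-16) - 43183) = √(-32 - 43183) = √(-43215) = I*√43215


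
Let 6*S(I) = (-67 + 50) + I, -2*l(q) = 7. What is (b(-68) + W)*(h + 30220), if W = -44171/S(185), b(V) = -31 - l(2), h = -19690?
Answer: -236614365/14 ≈ -1.6901e+7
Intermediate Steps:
l(q) = -7/2 (l(q) = -1/2*7 = -7/2)
S(I) = -17/6 + I/6 (S(I) = ((-67 + 50) + I)/6 = (-17 + I)/6 = -17/6 + I/6)
b(V) = -55/2 (b(V) = -31 - 1*(-7/2) = -31 + 7/2 = -55/2)
W = -44171/28 (W = -44171/(-17/6 + (1/6)*185) = -44171/(-17/6 + 185/6) = -44171/28 ≈ -1577.5)
(b(-68) + W)*(h + 30220) = (-55/2 - 44171/28)*(-19690 + 30220) = -44941/28*10530 = -236614365/14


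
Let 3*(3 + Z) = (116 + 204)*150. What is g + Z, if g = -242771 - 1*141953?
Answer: -368727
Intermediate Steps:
g = -384724 (g = -242771 - 141953 = -384724)
Z = 15997 (Z = -3 + ((116 + 204)*150)/3 = -3 + (320*150)/3 = -3 + (1/3)*48000 = -3 + 16000 = 15997)
g + Z = -384724 + 15997 = -368727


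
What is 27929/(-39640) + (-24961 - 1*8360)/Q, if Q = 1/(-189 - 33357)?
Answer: 44309047556311/39640 ≈ 1.1178e+9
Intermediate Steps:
Q = -1/33546 (Q = 1/(-33546) = -1/33546 ≈ -2.9810e-5)
27929/(-39640) + (-24961 - 1*8360)/Q = 27929/(-39640) + (-24961 - 1*8360)/(-1/33546) = 27929*(-1/39640) + (-24961 - 8360)*(-33546) = -27929/39640 - 33321*(-33546) = -27929/39640 + 1117786266 = 44309047556311/39640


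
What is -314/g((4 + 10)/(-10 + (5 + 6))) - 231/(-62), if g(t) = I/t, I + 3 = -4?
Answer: 39167/62 ≈ 631.73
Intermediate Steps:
I = -7 (I = -3 - 4 = -7)
g(t) = -7/t
-314/g((4 + 10)/(-10 + (5 + 6))) - 231/(-62) = -314*(-(4 + 10)/(7*(-10 + (5 + 6)))) - 231/(-62) = -314*(-2/(-10 + 11)) - 231*(-1/62) = -314/((-7/(14/1))) + 231/62 = -314/((-7/(14*1))) + 231/62 = -314/((-7/14)) + 231/62 = -314/((-7*1/14)) + 231/62 = -314/(-1/2) + 231/62 = -314*(-2) + 231/62 = 628 + 231/62 = 39167/62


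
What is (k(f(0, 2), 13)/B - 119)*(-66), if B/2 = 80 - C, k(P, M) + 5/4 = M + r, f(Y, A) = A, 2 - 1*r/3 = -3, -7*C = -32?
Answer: 501907/64 ≈ 7842.3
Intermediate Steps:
C = 32/7 (C = -⅐*(-32) = 32/7 ≈ 4.5714)
r = 15 (r = 6 - 3*(-3) = 6 + 9 = 15)
k(P, M) = 55/4 + M (k(P, M) = -5/4 + (M + 15) = -5/4 + (15 + M) = 55/4 + M)
B = 1056/7 (B = 2*(80 - 1*32/7) = 2*(80 - 32/7) = 2*(528/7) = 1056/7 ≈ 150.86)
(k(f(0, 2), 13)/B - 119)*(-66) = ((55/4 + 13)/(1056/7) - 119)*(-66) = ((107/4)*(7/1056) - 119)*(-66) = (749/4224 - 119)*(-66) = -501907/4224*(-66) = 501907/64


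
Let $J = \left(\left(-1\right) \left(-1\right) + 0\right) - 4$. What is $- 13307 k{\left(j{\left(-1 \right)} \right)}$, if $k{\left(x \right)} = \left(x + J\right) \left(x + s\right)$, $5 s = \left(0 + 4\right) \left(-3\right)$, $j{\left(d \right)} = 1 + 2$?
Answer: $0$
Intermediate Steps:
$J = -3$ ($J = \left(1 + 0\right) - 4 = 1 - 4 = -3$)
$j{\left(d \right)} = 3$
$s = - \frac{12}{5}$ ($s = \frac{\left(0 + 4\right) \left(-3\right)}{5} = \frac{4 \left(-3\right)}{5} = \frac{1}{5} \left(-12\right) = - \frac{12}{5} \approx -2.4$)
$k{\left(x \right)} = \left(-3 + x\right) \left(- \frac{12}{5} + x\right)$ ($k{\left(x \right)} = \left(x - 3\right) \left(x - \frac{12}{5}\right) = \left(-3 + x\right) \left(- \frac{12}{5} + x\right)$)
$- 13307 k{\left(j{\left(-1 \right)} \right)} = - 13307 \left(\frac{36}{5} + 3^{2} - \frac{81}{5}\right) = - 13307 \left(\frac{36}{5} + 9 - \frac{81}{5}\right) = \left(-13307\right) 0 = 0$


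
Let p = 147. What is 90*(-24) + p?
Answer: -2013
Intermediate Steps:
90*(-24) + p = 90*(-24) + 147 = -2160 + 147 = -2013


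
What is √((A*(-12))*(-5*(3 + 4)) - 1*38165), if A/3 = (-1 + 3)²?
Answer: 25*I*√53 ≈ 182.0*I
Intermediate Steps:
A = 12 (A = 3*(-1 + 3)² = 3*2² = 3*4 = 12)
√((A*(-12))*(-5*(3 + 4)) - 1*38165) = √((12*(-12))*(-5*(3 + 4)) - 1*38165) = √(-(-720)*7 - 38165) = √(-144*(-35) - 38165) = √(5040 - 38165) = √(-33125) = 25*I*√53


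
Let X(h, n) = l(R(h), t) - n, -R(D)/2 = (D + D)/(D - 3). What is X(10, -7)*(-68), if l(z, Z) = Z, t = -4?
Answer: -204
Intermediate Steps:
R(D) = -4*D/(-3 + D) (R(D) = -2*(D + D)/(D - 3) = -2*2*D/(-3 + D) = -4*D/(-3 + D))
X(h, n) = -4 - n
X(10, -7)*(-68) = (-4 - 1*(-7))*(-68) = (-4 + 7)*(-68) = 3*(-68) = -204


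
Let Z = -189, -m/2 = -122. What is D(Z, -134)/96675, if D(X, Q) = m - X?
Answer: 433/96675 ≈ 0.0044789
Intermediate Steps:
m = 244 (m = -2*(-122) = 244)
D(X, Q) = 244 - X
D(Z, -134)/96675 = (244 - 1*(-189))/96675 = (244 + 189)*(1/96675) = 433*(1/96675) = 433/96675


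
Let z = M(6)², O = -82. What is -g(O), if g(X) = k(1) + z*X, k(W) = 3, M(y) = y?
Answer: 2949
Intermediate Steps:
z = 36 (z = 6² = 36)
g(X) = 3 + 36*X
-g(O) = -(3 + 36*(-82)) = -(3 - 2952) = -1*(-2949) = 2949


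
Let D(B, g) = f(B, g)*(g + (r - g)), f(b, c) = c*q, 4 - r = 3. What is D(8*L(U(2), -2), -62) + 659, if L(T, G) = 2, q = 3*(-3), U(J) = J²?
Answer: 1217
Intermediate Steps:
r = 1 (r = 4 - 1*3 = 4 - 3 = 1)
q = -9
f(b, c) = -9*c (f(b, c) = c*(-9) = -9*c)
D(B, g) = -9*g (D(B, g) = (-9*g)*(g + (1 - g)) = -9*g*1 = -9*g)
D(8*L(U(2), -2), -62) + 659 = -9*(-62) + 659 = 558 + 659 = 1217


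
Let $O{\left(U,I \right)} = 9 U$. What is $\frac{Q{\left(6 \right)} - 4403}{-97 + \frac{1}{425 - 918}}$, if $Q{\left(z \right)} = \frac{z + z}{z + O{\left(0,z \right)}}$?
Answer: $\frac{2169693}{47822} \approx 45.37$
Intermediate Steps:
$Q{\left(z \right)} = 2$ ($Q{\left(z \right)} = \frac{z + z}{z + 9 \cdot 0} = \frac{2 z}{z + 0} = \frac{2 z}{z} = 2$)
$\frac{Q{\left(6 \right)} - 4403}{-97 + \frac{1}{425 - 918}} = \frac{2 - 4403}{-97 + \frac{1}{425 - 918}} = - \frac{4401}{-97 + \frac{1}{-493}} = - \frac{4401}{-97 - \frac{1}{493}} = - \frac{4401}{- \frac{47822}{493}} = \left(-4401\right) \left(- \frac{493}{47822}\right) = \frac{2169693}{47822}$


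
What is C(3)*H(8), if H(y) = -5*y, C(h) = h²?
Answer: -360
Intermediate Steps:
C(3)*H(8) = 3²*(-5*8) = 9*(-40) = -360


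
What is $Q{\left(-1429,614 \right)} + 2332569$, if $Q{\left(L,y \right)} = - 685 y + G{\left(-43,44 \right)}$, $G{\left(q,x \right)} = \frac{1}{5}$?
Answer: $\frac{9559896}{5} \approx 1.912 \cdot 10^{6}$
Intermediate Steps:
$G{\left(q,x \right)} = \frac{1}{5}$
$Q{\left(L,y \right)} = \frac{1}{5} - 685 y$ ($Q{\left(L,y \right)} = - 685 y + \frac{1}{5} = \frac{1}{5} - 685 y$)
$Q{\left(-1429,614 \right)} + 2332569 = \left(\frac{1}{5} - 420590\right) + 2332569 = - \frac{2102949}{5} + 2332569 = \frac{9559896}{5}$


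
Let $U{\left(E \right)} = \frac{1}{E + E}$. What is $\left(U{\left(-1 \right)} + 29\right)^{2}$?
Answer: $\frac{3249}{4} \approx 812.25$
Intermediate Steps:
$U{\left(E \right)} = \frac{1}{2 E}$
$\left(U{\left(-1 \right)} + 29\right)^{2} = \left(\frac{1}{2 \left(-1\right)} + 29\right)^{2} = \left(\frac{1}{2} \left(-1\right) + 29\right)^{2} = \left(- \frac{1}{2} + 29\right)^{2} = \left(\frac{57}{2}\right)^{2} = \frac{3249}{4}$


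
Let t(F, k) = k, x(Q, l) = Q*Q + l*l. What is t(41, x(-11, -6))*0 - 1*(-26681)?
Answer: 26681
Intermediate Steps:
x(Q, l) = Q**2 + l**2
t(41, x(-11, -6))*0 - 1*(-26681) = ((-11)**2 + (-6)**2)*0 - 1*(-26681) = (121 + 36)*0 + 26681 = 157*0 + 26681 = 0 + 26681 = 26681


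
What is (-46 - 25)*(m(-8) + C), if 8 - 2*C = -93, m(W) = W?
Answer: -6035/2 ≈ -3017.5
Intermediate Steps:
C = 101/2 (C = 4 - ½*(-93) = 4 + 93/2 = 101/2 ≈ 50.500)
(-46 - 25)*(m(-8) + C) = (-46 - 25)*(-8 + 101/2) = -71*85/2 = -6035/2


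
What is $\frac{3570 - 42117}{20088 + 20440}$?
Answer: $- \frac{38547}{40528} \approx -0.95112$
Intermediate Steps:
$\frac{3570 - 42117}{20088 + 20440} = - \frac{38547}{40528}$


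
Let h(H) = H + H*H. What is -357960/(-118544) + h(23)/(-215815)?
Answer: 9648462639/3197946670 ≈ 3.0171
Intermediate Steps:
h(H) = H + H²
-357960/(-118544) + h(23)/(-215815) = -357960/(-118544) + (23*(1 + 23))/(-215815) = -357960*(-1/118544) + (23*24)*(-1/215815) = 44745/14818 + 552*(-1/215815) = 44745/14818 - 552/215815 = 9648462639/3197946670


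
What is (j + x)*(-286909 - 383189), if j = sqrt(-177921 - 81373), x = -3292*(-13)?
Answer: -28677514008 - 670098*I*sqrt(259294) ≈ -2.8678e+10 - 3.4122e+8*I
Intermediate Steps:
x = 42796
j = I*sqrt(259294) (j = sqrt(-259294) = I*sqrt(259294) ≈ 509.21*I)
(j + x)*(-286909 - 383189) = (I*sqrt(259294) + 42796)*(-286909 - 383189) = (42796 + I*sqrt(259294))*(-670098) = -28677514008 - 670098*I*sqrt(259294)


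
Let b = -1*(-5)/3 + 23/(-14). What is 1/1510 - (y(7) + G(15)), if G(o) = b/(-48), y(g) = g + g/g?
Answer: -12174877/1522080 ≈ -7.9988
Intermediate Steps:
y(g) = 1 + g (y(g) = g + 1 = 1 + g)
b = 1/42 (b = 5*(⅓) + 23*(-1/14) = 5/3 - 23/14 = 1/42 ≈ 0.023810)
G(o) = -1/2016 (G(o) = (1/42)/(-48) = (1/42)*(-1/48) = -1/2016)
1/1510 - (y(7) + G(15)) = 1/1510 - ((1 + 7) - 1/2016) = 1/1510 - (8 - 1/2016) = 1/1510 - 1*16127/2016 = 1/1510 - 16127/2016 = -12174877/1522080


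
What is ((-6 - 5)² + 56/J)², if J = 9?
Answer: 1311025/81 ≈ 16186.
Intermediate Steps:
((-6 - 5)² + 56/J)² = ((-6 - 5)² + 56/9)² = ((-11)² + 56*(⅑))² = (121 + 56/9)² = (1145/9)² = 1311025/81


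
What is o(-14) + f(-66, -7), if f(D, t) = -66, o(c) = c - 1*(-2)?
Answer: -78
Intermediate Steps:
o(c) = 2 + c (o(c) = c + 2 = 2 + c)
o(-14) + f(-66, -7) = (2 - 14) - 66 = -12 - 66 = -78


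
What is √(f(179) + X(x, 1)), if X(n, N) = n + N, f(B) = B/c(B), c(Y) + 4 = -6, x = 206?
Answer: √18910/10 ≈ 13.751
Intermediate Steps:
c(Y) = -10 (c(Y) = -4 - 6 = -10)
f(B) = -B/10 (f(B) = B/(-10) = B*(-⅒) = -B/10)
X(n, N) = N + n
√(f(179) + X(x, 1)) = √(-⅒*179 + (1 + 206)) = √(-179/10 + 207) = √(1891/10) = √18910/10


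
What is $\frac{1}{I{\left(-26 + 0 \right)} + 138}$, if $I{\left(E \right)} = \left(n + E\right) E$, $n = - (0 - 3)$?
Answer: $\frac{1}{736} \approx 0.0013587$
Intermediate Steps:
$n = 3$ ($n = - (0 - 3) = \left(-1\right) \left(-3\right) = 3$)
$I{\left(E \right)} = E \left(3 + E\right)$ ($I{\left(E \right)} = \left(3 + E\right) E = E \left(3 + E\right)$)
$\frac{1}{I{\left(-26 + 0 \right)} + 138} = \frac{1}{\left(-26 + 0\right) \left(3 + \left(-26 + 0\right)\right) + 138} = \frac{1}{- 26 \left(3 - 26\right) + 138} = \frac{1}{\left(-26\right) \left(-23\right) + 138} = \frac{1}{598 + 138} = \frac{1}{736}$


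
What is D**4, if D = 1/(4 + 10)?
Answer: 1/38416 ≈ 2.6031e-5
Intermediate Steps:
D = 1/14 ≈ 0.071429
D**4 = (1/14)**4 = 1/38416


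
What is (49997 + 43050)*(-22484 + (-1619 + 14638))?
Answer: -880689855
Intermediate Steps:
(49997 + 43050)*(-22484 + (-1619 + 14638)) = 93047*(-22484 + 13019) = 93047*(-9465) = -880689855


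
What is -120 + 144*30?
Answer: 4200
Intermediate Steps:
-120 + 144*30 = -120 + 4320 = 4200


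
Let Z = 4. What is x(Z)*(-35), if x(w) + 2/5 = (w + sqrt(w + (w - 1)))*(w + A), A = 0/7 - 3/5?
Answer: -462 - 119*sqrt(7) ≈ -776.84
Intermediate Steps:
A = -3/5 (A = 0*(1/7) - 3*1/5 = 0 - 3/5 = -3/5 ≈ -0.60000)
x(w) = -2/5 + (-3/5 + w)*(w + sqrt(-1 + 2*w)) (x(w) = -2/5 + (w + sqrt(w + (w - 1)))*(w - 3/5) = -2/5 + (w + sqrt(w + (-1 + w)))*(-3/5 + w) = -2/5 + (w + sqrt(-1 + 2*w))*(-3/5 + w) = -2/5 + (-3/5 + w)*(w + sqrt(-1 + 2*w)))
x(Z)*(-35) = (-2/5 + 4**2 - 3/5*4 - 3*sqrt(-1 + 2*4)/5 + 4*sqrt(-1 + 2*4))*(-35) = (-2/5 + 16 - 12/5 - 3*sqrt(-1 + 8)/5 + 4*sqrt(-1 + 8))*(-35) = (-2/5 + 16 - 12/5 - 3*sqrt(7)/5 + 4*sqrt(7))*(-35) = (66/5 + 17*sqrt(7)/5)*(-35) = -462 - 119*sqrt(7)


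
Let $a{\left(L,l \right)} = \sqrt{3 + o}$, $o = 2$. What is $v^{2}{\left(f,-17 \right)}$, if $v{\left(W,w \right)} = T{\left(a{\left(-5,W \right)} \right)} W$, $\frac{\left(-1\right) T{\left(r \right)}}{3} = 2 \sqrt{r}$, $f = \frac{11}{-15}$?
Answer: $\frac{484 \sqrt{5}}{25} \approx 43.29$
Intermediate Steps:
$a{\left(L,l \right)} = \sqrt{5}$ ($a{\left(L,l \right)} = \sqrt{3 + 2} = \sqrt{5}$)
$f = - \frac{11}{15}$ ($f = 11 \left(- \frac{1}{15}\right) = - \frac{11}{15} \approx -0.73333$)
$T{\left(r \right)} = - 6 \sqrt{r}$ ($T{\left(r \right)} = - 3 \cdot 2 \sqrt{r} = - 6 \sqrt{r}$)
$v{\left(W,w \right)} = - 6 W \sqrt[4]{5}$ ($v{\left(W,w \right)} = - 6 \sqrt{\sqrt{5}} W = - 6 \sqrt[4]{5} W = - 6 W \sqrt[4]{5}$)
$v^{2}{\left(f,-17 \right)} = \left(\left(-6\right) \left(- \frac{11}{15}\right) \sqrt[4]{5}\right)^{2} = \left(\frac{22 \sqrt[4]{5}}{5}\right)^{2} = \frac{484 \sqrt{5}}{25}$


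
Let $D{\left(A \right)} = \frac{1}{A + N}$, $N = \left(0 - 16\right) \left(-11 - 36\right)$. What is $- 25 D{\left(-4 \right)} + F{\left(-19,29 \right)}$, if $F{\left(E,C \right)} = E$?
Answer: $- \frac{14237}{748} \approx -19.033$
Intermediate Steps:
$N = 752$ ($N = \left(-16\right) \left(-47\right) = 752$)
$D{\left(A \right)} = \frac{1}{752 + A}$ ($D{\left(A \right)} = \frac{1}{A + 752} = \frac{1}{752 + A}$)
$- 25 D{\left(-4 \right)} + F{\left(-19,29 \right)} = - \frac{25}{752 - 4} - 19 = - \frac{25}{748} - 19 = - \frac{14237}{748}$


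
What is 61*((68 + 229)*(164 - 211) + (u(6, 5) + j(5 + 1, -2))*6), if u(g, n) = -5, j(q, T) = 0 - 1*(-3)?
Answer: -852231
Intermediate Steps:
j(q, T) = 3 (j(q, T) = 0 + 3 = 3)
61*((68 + 229)*(164 - 211) + (u(6, 5) + j(5 + 1, -2))*6) = 61*((68 + 229)*(164 - 211) + (-5 + 3)*6) = 61*(297*(-47) - 2*6) = 61*(-13959 - 12) = 61*(-13971) = -852231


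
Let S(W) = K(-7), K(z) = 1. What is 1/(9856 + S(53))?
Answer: 1/9857 ≈ 0.00010145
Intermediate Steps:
S(W) = 1
1/(9856 + S(53)) = 1/(9856 + 1) = 1/9857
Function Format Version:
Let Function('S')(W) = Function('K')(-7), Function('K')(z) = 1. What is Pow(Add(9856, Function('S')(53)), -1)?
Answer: Rational(1, 9857) ≈ 0.00010145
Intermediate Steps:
Function('S')(W) = 1
Pow(Add(9856, Function('S')(53)), -1) = Pow(Add(9856, 1), -1) = Pow(9857, -1) = Rational(1, 9857)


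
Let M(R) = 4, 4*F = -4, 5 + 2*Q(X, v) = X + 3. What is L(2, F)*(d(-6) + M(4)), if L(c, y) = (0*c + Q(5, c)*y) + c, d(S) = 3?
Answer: 7/2 ≈ 3.5000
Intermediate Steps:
Q(X, v) = -1 + X/2 (Q(X, v) = -5/2 + (X + 3)/2 = -5/2 + (3 + X)/2 = -5/2 + (3/2 + X/2) = -1 + X/2)
F = -1 (F = (¼)*(-4) = -1)
L(c, y) = c + 3*y/2 (L(c, y) = (0*c + (-1 + (½)*5)*y) + c = (0 + (-1 + 5/2)*y) + c = (0 + 3*y/2) + c = 3*y/2 + c = c + 3*y/2)
L(2, F)*(d(-6) + M(4)) = (2 + (3/2)*(-1))*(3 + 4) = (2 - 3/2)*7 = (½)*7 = 7/2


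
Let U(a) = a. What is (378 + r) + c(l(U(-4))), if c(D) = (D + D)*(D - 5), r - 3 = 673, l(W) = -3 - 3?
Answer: 1186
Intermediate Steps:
l(W) = -6
r = 676 (r = 3 + 673 = 676)
c(D) = 2*D*(-5 + D) (c(D) = (2*D)*(-5 + D) = 2*D*(-5 + D))
(378 + r) + c(l(U(-4))) = (378 + 676) + 2*(-6)*(-5 - 6) = 1054 + 2*(-6)*(-11) = 1054 + 132 = 1186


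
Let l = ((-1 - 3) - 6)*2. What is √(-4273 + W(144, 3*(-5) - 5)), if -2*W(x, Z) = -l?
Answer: I*√4283 ≈ 65.445*I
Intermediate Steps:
l = -20 (l = (-4 - 6)*2 = -10*2 = -20)
W(x, Z) = -10 (W(x, Z) = -(-1)*(-20)/2 = -½*20 = -10)
√(-4273 + W(144, 3*(-5) - 5)) = √(-4273 - 10) = √(-4283) = I*√4283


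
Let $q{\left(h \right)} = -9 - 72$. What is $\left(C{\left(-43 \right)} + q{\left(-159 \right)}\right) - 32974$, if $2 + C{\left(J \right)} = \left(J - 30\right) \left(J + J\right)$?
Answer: $-26779$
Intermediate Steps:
$q{\left(h \right)} = -81$
$C{\left(J \right)} = -2 + 2 J \left(-30 + J\right)$ ($C{\left(J \right)} = -2 + \left(J - 30\right) \left(J + J\right) = -2 + \left(-30 + J\right) 2 J = -2 + 2 J \left(-30 + J\right)$)
$\left(C{\left(-43 \right)} + q{\left(-159 \right)}\right) - 32974 = \left(\left(-2 - -2580 + 2 \left(-43\right)^{2}\right) - 81\right) - 32974 = \left(\left(-2 + 2580 + 2 \cdot 1849\right) - 81\right) - 32974 = \left(\left(-2 + 2580 + 3698\right) - 81\right) - 32974 = \left(6276 - 81\right) - 32974 = 6195 - 32974 = -26779$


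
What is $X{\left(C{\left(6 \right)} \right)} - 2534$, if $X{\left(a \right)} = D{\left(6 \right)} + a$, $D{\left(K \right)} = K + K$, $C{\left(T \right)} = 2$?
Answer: $-2520$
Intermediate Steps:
$D{\left(K \right)} = 2 K$
$X{\left(a \right)} = 12 + a$ ($X{\left(a \right)} = 2 \cdot 6 + a = 12 + a$)
$X{\left(C{\left(6 \right)} \right)} - 2534 = \left(12 + 2\right) - 2534 = 14 - 2534 = -2520$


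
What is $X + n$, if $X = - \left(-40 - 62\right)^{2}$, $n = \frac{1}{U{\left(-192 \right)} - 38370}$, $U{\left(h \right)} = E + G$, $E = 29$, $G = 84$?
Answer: $- \frac{398025829}{38257} \approx -10404.0$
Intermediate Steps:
$U{\left(h \right)} = 113$ ($U{\left(h \right)} = 29 + 84 = 113$)
$n = - \frac{1}{38257}$ ($n = \frac{1}{113 - 38370} = \frac{1}{-38257} = - \frac{1}{38257} \approx -2.6139 \cdot 10^{-5}$)
$X = -10404$ ($X = - \left(-102\right)^{2} = \left(-1\right) 10404 = -10404$)
$X + n = -10404 - \frac{1}{38257} = - \frac{398025829}{38257}$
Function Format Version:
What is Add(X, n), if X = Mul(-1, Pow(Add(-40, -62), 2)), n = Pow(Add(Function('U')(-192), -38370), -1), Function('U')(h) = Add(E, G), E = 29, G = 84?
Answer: Rational(-398025829, 38257) ≈ -10404.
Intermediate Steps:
Function('U')(h) = 113 (Function('U')(h) = Add(29, 84) = 113)
n = Rational(-1, 38257) (n = Pow(Add(113, -38370), -1) = Pow(-38257, -1) = Rational(-1, 38257) ≈ -2.6139e-5)
X = -10404 (X = Mul(-1, Pow(-102, 2)) = Mul(-1, 10404) = -10404)
Add(X, n) = Add(-10404, Rational(-1, 38257)) = Rational(-398025829, 38257)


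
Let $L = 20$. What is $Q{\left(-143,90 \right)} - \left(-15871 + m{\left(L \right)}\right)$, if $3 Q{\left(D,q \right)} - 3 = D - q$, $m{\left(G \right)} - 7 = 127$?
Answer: $\frac{46981}{3} \approx 15660.0$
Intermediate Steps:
$m{\left(G \right)} = 134$ ($m{\left(G \right)} = 7 + 127 = 134$)
$Q{\left(D,q \right)} = 1 - \frac{q}{3} + \frac{D}{3}$ ($Q{\left(D,q \right)} = 1 + \frac{D - q}{3} = 1 + \left(- \frac{q}{3} + \frac{D}{3}\right) = 1 - \frac{q}{3} + \frac{D}{3}$)
$Q{\left(-143,90 \right)} - \left(-15871 + m{\left(L \right)}\right) = \left(1 - 30 + \frac{1}{3} \left(-143\right)\right) - \left(-15871 + 134\right) = \left(1 - 30 - \frac{143}{3}\right) - -15737 = - \frac{230}{3} + 15737 = \frac{46981}{3}$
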